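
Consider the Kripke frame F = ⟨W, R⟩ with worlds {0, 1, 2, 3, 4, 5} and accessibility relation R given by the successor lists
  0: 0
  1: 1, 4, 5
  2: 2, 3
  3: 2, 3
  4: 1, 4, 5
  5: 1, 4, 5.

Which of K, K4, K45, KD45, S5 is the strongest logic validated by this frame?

S5

Transitive (axiom 4): yes — every two-step R-path is closed by a direct edge.
Euclidean (axiom 5): yes — any two successors of a common world are R-related.
Serial (axiom D): yes — every world has a successor (e.g. 0 R 0).
Reflexive (axiom T): yes — every world is R-related to itself.
So F validates K, K4, K45, KD45, S5. The strongest is S5.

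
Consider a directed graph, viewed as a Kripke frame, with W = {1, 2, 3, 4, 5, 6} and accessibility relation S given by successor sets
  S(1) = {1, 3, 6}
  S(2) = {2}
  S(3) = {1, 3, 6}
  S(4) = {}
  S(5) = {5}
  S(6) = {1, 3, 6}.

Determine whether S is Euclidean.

Yes

Euclidean: yes — any two successors of a common world are S-related.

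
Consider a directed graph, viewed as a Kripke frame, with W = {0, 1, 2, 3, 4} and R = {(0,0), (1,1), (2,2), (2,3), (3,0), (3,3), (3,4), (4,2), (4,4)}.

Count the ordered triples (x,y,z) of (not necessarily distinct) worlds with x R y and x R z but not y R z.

Enumerating: (2,3,2), (3,0,3), (3,0,4), (3,4,0), (3,4,3), (4,2,4).

6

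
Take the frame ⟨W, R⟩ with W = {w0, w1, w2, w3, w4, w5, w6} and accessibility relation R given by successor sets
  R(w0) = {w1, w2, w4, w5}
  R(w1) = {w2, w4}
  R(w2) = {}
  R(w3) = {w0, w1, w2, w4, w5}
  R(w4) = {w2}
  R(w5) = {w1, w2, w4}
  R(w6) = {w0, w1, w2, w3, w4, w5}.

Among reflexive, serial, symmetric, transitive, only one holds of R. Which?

transitive

Reflexive: no — w0 is not related to itself.
Serial: no — w2 has no R-successor.
Symmetric: no — w0 R w1 but not w1 R w0.
Transitive: yes — every two-step R-path is closed by a direct edge.
Only transitive holds.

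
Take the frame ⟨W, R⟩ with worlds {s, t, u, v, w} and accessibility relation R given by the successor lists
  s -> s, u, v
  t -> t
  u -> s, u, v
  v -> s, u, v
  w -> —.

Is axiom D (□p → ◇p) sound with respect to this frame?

By correspondence theory, D is valid on a frame iff R is serial.
Serial: no — w has no R-successor.

No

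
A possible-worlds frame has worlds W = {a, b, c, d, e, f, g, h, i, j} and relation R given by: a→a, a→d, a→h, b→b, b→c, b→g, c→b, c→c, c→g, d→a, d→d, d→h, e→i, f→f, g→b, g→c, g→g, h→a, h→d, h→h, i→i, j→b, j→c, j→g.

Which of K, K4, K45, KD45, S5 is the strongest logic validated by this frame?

Transitive (axiom 4): yes — every two-step R-path is closed by a direct edge.
Euclidean (axiom 5): yes — any two successors of a common world are R-related.
Serial (axiom D): yes — every world has a successor (e.g. a R a).
Reflexive (axiom T): no — e is not related to itself.
So F validates K, K4, K45, KD45; S5 would additionally require R to be reflexive. The strongest is KD45.

KD45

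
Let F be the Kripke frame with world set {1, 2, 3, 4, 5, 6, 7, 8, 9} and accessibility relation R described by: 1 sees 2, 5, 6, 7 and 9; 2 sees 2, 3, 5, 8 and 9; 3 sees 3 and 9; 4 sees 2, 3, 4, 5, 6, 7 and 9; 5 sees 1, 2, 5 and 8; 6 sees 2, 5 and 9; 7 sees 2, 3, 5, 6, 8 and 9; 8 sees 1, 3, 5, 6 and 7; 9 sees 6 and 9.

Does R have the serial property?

Serial: yes — every world has a successor (e.g. 1 R 2).

Yes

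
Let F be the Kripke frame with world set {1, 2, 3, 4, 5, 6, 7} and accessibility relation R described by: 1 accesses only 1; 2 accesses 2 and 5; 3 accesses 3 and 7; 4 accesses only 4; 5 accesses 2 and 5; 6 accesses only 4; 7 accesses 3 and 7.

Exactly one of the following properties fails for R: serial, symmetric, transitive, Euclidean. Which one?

symmetric

Serial: yes — every world has a successor (e.g. 1 R 1).
Symmetric: no — 6 R 4 but not 4 R 6.
Transitive: yes — every two-step R-path is closed by a direct edge.
Euclidean: yes — any two successors of a common world are R-related.
Only symmetric fails.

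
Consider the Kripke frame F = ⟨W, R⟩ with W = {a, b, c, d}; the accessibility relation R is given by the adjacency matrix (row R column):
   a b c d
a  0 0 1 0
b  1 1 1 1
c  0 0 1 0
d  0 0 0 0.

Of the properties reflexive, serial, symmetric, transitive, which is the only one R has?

Reflexive: no — a is not related to itself.
Serial: no — d has no R-successor.
Symmetric: no — a R c but not c R a.
Transitive: yes — every two-step R-path is closed by a direct edge.
Only transitive holds.

transitive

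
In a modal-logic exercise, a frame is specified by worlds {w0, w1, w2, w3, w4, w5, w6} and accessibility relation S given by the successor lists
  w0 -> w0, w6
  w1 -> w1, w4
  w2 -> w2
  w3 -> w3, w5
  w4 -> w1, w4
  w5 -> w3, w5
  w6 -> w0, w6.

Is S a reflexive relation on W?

Yes

Reflexive: yes — every world is S-related to itself.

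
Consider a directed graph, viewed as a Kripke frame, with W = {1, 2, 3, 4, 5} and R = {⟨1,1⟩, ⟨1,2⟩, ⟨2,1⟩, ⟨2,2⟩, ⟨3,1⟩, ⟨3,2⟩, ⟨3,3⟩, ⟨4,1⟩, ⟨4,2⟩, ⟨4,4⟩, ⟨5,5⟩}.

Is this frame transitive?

Yes

Transitive: yes — every two-step R-path is closed by a direct edge.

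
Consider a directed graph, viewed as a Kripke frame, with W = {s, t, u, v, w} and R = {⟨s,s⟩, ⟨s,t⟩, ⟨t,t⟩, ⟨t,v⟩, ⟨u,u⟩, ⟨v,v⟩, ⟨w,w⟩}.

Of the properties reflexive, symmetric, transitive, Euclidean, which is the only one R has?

Reflexive: yes — every world is R-related to itself.
Symmetric: no — s R t but not t R s.
Transitive: no — s R t and t R v, but not s R v.
Euclidean: no — s R t and s R s, but not t R s.
Only reflexive holds.

reflexive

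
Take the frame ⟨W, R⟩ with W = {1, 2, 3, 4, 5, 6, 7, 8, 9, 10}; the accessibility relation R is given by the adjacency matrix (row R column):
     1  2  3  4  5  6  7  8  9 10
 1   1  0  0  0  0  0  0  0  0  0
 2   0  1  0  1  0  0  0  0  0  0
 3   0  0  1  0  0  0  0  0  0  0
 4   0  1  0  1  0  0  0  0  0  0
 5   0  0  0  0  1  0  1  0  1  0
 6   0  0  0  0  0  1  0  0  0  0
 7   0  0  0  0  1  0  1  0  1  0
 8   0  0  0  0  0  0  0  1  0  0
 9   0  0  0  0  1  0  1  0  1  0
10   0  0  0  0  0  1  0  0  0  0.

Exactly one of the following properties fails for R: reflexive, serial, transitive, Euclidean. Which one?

reflexive

Reflexive: no — 10 is not related to itself.
Serial: yes — every world has a successor (e.g. 1 R 1).
Transitive: yes — every two-step R-path is closed by a direct edge.
Euclidean: yes — any two successors of a common world are R-related.
Only reflexive fails.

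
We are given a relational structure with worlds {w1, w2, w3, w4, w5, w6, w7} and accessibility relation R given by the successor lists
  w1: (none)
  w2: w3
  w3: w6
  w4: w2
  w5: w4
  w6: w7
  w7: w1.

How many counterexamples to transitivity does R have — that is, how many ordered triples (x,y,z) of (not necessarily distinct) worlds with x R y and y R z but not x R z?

5

Enumerating: (w2,w3,w6), (w3,w6,w7), (w4,w2,w3), (w5,w4,w2), (w6,w7,w1).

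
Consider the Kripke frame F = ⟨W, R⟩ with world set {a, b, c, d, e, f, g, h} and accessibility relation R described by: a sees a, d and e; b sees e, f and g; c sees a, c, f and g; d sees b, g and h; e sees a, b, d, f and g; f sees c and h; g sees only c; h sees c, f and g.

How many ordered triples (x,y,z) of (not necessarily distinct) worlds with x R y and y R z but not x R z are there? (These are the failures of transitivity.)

36

Enumerating: (a,d,b), (a,d,g), (a,d,h), (a,e,b), (a,e,f), (a,e,g), (b,e,a), (b,e,b), (b,e,d), (b,f,c), (b,f,h), (b,g,c), … and 24 more.
Total: 36.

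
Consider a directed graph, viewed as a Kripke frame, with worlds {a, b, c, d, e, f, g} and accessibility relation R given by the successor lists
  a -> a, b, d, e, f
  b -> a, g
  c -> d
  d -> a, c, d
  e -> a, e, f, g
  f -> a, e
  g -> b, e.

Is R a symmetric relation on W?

Symmetric: yes — every pair in R has its reverse in R.

Yes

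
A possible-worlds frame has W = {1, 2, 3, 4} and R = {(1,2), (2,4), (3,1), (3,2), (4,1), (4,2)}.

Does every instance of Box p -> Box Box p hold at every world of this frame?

Axiom 4 corresponds to the accessibility relation being transitive.
Transitive: no — 1 R 2 and 2 R 4, but not 1 R 4.

No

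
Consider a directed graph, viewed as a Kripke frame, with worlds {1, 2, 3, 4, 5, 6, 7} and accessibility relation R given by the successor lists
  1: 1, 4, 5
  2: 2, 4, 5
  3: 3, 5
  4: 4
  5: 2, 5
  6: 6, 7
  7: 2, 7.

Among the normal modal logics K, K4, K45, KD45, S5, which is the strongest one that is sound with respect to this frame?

Transitive (axiom 4): no — 1 R 5 and 5 R 2, but not 1 R 2.
Euclidean (axiom 5): no — 1 R 4 and 1 R 5, but not 4 R 5.
Serial (axiom D): yes — every world has a successor (e.g. 1 R 1).
Reflexive (axiom T): yes — every world is R-related to itself.
So F validates K; K4 would additionally require R to be transitive. The strongest is K.

K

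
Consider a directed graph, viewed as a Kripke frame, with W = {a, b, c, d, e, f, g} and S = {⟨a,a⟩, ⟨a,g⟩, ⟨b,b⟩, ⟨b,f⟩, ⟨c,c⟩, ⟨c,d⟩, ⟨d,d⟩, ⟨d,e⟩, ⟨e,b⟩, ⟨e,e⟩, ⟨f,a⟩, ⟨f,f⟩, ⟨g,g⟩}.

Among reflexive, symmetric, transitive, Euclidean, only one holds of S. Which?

Reflexive: yes — every world is S-related to itself.
Symmetric: no — a S g but not g S a.
Transitive: no — b S f and f S a, but not b S a.
Euclidean: no — a S g and a S a, but not g S a.
Only reflexive holds.

reflexive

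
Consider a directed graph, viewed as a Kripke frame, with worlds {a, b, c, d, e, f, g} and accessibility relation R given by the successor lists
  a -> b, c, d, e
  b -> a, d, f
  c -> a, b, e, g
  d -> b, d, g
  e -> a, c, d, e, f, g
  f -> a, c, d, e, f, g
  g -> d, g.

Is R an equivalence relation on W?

Reflexive: no — a is not related to itself.
Symmetric: no — a R d but not d R a.
Transitive: no — a R b and b R f, but not a R f.
So R is not an equivalence relation.

No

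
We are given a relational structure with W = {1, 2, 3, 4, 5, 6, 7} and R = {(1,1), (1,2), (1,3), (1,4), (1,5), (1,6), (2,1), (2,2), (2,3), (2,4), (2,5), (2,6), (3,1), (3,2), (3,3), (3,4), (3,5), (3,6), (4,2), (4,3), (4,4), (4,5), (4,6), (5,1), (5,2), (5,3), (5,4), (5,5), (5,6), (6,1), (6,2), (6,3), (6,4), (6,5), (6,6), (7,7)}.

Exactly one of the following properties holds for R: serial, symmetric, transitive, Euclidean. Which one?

serial

Serial: yes — every world has a successor (e.g. 1 R 1).
Symmetric: no — 1 R 4 but not 4 R 1.
Transitive: no — 4 R 2 and 2 R 1, but not 4 R 1.
Euclidean: no — 2 R 4 and 2 R 1, but not 4 R 1.
Only serial holds.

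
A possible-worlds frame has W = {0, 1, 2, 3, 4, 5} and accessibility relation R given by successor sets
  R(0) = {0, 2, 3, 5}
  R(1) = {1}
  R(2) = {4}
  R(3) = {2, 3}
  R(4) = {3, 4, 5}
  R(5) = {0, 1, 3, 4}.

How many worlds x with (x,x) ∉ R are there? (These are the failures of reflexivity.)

Enumerating: 2, 5.

2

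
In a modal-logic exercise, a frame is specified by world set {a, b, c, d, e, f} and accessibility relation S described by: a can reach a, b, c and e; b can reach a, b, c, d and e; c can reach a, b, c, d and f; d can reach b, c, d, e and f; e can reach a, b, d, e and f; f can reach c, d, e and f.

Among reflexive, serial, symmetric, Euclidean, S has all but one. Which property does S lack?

Reflexive: yes — every world is S-related to itself.
Serial: yes — every world has a successor (e.g. a S a).
Symmetric: yes — every pair in S has its reverse in S.
Euclidean: no — a S c and a S e, but not c S e.
Only Euclidean fails.

Euclidean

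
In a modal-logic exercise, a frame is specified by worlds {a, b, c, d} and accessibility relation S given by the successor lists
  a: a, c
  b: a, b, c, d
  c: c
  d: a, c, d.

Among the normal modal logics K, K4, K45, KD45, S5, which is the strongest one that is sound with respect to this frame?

Transitive (axiom 4): yes — every two-step S-path is closed by a direct edge.
Euclidean (axiom 5): no — b S a and b S d, but not a S d.
Serial (axiom D): yes — every world has a successor (e.g. a S a).
Reflexive (axiom T): yes — every world is S-related to itself.
So F validates K, K4; K45 would additionally require S to be Euclidean. The strongest is K4.

K4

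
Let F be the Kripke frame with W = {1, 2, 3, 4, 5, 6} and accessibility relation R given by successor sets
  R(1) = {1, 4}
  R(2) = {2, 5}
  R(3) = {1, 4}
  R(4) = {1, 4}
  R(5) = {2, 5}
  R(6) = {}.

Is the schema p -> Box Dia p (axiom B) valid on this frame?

Axiom B corresponds to the accessibility relation being symmetric.
Symmetric: no — 3 R 1 but not 1 R 3.

No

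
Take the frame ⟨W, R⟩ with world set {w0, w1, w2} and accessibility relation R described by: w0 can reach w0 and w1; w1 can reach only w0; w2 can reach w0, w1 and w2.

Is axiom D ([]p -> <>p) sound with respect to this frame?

Yes

The schema D characterises exactly the serial frames.
Serial: yes — every world has a successor (e.g. w0 R w0).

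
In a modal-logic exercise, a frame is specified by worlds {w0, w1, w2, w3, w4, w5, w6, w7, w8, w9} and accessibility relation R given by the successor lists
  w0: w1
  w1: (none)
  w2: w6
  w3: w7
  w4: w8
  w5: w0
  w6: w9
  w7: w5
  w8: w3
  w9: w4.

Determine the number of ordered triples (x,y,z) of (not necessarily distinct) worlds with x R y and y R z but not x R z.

Enumerating: (w2,w6,w9), (w3,w7,w5), (w4,w8,w3), (w5,w0,w1), (w6,w9,w4), (w7,w5,w0), (w8,w3,w7), (w9,w4,w8).

8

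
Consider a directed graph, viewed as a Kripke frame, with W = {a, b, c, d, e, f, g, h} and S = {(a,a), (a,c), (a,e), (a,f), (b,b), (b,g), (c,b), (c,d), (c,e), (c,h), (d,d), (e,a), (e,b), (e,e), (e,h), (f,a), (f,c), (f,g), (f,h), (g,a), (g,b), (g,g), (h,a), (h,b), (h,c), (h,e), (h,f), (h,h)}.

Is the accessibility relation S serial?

Serial: yes — every world has a successor (e.g. a S a).

Yes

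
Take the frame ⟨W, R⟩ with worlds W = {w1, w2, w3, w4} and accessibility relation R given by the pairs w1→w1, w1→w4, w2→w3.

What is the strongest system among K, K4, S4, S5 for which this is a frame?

K4

Transitive (axiom 4): yes — every two-step R-path is closed by a direct edge.
Reflexive (axiom T): no — w2 is not related to itself.
Euclidean (axiom 5): no — w1 R w4 and w1 R w1, but not w4 R w1.
So F validates K, K4; S4 would additionally require R to be reflexive. The strongest is K4.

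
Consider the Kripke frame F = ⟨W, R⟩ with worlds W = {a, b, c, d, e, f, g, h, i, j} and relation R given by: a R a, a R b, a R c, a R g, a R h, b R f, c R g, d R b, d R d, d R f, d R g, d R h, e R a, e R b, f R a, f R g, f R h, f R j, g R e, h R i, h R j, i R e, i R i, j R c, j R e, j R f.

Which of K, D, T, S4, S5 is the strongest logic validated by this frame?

Serial (axiom D): yes — every world has a successor (e.g. a R a).
Reflexive (axiom T): no — b is not related to itself.
Transitive (axiom 4): no — a R b and b R f, but not a R f.
Euclidean (axiom 5): no — a R b and a R c, but not b R c.
So F validates K, D; T would additionally require R to be reflexive. The strongest is D.

D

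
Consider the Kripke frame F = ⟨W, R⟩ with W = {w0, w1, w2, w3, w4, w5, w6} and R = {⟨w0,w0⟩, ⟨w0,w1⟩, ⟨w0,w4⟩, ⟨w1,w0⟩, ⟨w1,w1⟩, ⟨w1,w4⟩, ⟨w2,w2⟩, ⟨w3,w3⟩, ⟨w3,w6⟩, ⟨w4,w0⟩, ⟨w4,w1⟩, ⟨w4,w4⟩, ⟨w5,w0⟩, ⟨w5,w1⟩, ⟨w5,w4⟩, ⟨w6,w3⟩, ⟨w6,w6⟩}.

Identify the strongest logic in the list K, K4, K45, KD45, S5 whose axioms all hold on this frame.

Transitive (axiom 4): yes — every two-step R-path is closed by a direct edge.
Euclidean (axiom 5): yes — any two successors of a common world are R-related.
Serial (axiom D): yes — every world has a successor (e.g. w0 R w0).
Reflexive (axiom T): no — w5 is not related to itself.
So F validates K, K4, K45, KD45; S5 would additionally require R to be reflexive. The strongest is KD45.

KD45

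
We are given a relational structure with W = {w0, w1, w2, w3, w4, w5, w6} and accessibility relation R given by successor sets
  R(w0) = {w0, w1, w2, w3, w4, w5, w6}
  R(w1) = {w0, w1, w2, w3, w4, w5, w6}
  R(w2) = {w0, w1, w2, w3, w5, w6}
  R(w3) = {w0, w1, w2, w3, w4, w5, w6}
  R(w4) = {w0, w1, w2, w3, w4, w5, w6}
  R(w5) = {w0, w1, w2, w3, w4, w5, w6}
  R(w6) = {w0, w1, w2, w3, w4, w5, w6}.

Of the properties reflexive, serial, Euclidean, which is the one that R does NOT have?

Euclidean

Reflexive: yes — every world is R-related to itself.
Serial: yes — every world has a successor (e.g. w0 R w0).
Euclidean: no — w0 R w2 and w0 R w4, but not w2 R w4.
Only Euclidean fails.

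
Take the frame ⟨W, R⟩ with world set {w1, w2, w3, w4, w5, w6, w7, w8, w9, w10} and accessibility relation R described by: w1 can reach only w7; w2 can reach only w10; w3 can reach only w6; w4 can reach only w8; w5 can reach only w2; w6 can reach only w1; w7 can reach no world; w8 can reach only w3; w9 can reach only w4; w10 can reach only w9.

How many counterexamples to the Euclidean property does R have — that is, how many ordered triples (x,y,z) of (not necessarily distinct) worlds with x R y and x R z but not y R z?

Enumerating: (w1,w7,w7), (w10,w9,w9), (w2,w10,w10), (w3,w6,w6), (w4,w8,w8), (w5,w2,w2), (w6,w1,w1), (w8,w3,w3), (w9,w4,w4).

9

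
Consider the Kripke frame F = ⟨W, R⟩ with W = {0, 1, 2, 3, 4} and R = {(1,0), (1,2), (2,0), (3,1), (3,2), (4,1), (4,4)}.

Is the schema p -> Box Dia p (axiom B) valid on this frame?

No

Axiom B corresponds to the accessibility relation being symmetric.
Symmetric: no — 1 R 0 but not 0 R 1.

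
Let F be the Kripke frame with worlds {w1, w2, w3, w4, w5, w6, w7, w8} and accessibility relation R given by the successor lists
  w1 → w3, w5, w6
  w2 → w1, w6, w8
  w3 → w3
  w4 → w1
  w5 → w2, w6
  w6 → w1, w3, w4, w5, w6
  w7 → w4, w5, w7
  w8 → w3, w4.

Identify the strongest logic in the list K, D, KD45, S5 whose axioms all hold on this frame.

D

Serial (axiom D): yes — every world has a successor (e.g. w1 R w3).
Euclidean (axiom 5): no — w1 R w3 and w1 R w5, but not w3 R w5.
Transitive (axiom 4): no — w1 R w5 and w5 R w2, but not w1 R w2.
Reflexive (axiom T): no — w1 is not related to itself.
So F validates K, D; KD45 would additionally require R to be Euclidean and transitive. The strongest is D.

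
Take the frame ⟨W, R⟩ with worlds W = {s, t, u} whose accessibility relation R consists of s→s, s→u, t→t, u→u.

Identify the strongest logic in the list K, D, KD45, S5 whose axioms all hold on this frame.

D

Serial (axiom D): yes — every world has a successor (e.g. s R s).
Euclidean (axiom 5): no — s R u and s R s, but not u R s.
Transitive (axiom 4): yes — every two-step R-path is closed by a direct edge.
Reflexive (axiom T): yes — every world is R-related to itself.
So F validates K, D; KD45 would additionally require R to be Euclidean. The strongest is D.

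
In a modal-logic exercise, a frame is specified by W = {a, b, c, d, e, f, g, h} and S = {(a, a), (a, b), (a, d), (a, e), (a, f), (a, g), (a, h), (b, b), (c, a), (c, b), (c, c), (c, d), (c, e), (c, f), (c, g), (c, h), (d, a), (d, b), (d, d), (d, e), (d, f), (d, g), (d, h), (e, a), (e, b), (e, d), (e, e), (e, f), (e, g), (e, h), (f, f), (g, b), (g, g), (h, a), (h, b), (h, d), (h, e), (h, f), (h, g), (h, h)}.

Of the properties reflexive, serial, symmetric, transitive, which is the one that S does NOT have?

symmetric

Reflexive: yes — every world is S-related to itself.
Serial: yes — every world has a successor (e.g. a S a).
Symmetric: no — a S b but not b S a.
Transitive: yes — every two-step S-path is closed by a direct edge.
Only symmetric fails.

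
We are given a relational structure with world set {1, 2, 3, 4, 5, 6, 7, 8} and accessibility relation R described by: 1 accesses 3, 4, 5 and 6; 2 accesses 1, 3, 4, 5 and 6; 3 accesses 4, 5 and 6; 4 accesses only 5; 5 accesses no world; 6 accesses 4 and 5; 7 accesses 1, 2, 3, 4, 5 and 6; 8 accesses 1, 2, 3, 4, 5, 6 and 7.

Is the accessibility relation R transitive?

Yes

Transitive: yes — every two-step R-path is closed by a direct edge.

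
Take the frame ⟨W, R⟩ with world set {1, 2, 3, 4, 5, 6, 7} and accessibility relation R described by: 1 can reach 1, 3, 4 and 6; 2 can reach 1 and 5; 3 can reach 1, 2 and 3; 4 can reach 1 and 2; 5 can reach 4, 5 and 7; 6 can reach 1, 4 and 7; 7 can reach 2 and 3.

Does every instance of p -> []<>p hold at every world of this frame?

No

Axiom B corresponds to the accessibility relation being symmetric.
Symmetric: no — 2 R 1 but not 1 R 2.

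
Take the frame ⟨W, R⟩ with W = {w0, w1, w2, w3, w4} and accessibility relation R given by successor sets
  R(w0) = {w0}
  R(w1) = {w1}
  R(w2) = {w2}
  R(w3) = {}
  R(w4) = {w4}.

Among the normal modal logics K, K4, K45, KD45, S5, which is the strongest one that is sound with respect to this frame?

K45

Transitive (axiom 4): yes — every two-step R-path is closed by a direct edge.
Euclidean (axiom 5): yes — any two successors of a common world are R-related.
Serial (axiom D): no — w3 has no R-successor.
Reflexive (axiom T): no — w3 is not related to itself.
So F validates K, K4, K45; KD45 would additionally require R to be serial. The strongest is K45.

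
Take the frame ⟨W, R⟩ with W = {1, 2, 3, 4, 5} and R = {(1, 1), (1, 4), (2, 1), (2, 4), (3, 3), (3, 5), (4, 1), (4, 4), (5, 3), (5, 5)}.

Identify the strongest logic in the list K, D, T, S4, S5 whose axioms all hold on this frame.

Serial (axiom D): yes — every world has a successor (e.g. 1 R 1).
Reflexive (axiom T): no — 2 is not related to itself.
Transitive (axiom 4): yes — every two-step R-path is closed by a direct edge.
Euclidean (axiom 5): yes — any two successors of a common world are R-related.
So F validates K, D; T would additionally require R to be reflexive. The strongest is D.

D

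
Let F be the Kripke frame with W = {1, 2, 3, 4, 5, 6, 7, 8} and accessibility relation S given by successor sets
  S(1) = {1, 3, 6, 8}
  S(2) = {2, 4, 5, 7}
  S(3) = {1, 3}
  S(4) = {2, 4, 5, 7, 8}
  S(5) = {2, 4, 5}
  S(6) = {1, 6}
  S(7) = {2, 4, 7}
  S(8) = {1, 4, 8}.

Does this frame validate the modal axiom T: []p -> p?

Yes

The schema T characterises exactly the reflexive frames.
Reflexive: yes — every world is S-related to itself.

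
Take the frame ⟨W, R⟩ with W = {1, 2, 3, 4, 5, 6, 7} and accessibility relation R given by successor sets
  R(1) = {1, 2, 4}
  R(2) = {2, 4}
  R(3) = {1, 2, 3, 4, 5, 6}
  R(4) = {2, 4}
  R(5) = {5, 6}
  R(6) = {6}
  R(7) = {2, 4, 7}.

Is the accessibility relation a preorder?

Yes

Reflexive: yes — every world is R-related to itself.
Transitive: yes — every two-step R-path is closed by a direct edge.
So R is a preorder.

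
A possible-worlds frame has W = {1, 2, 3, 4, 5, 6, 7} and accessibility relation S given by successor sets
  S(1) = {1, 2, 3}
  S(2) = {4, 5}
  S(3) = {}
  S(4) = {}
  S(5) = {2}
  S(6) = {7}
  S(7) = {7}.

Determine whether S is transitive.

No

Transitive: no — 1 S 2 and 2 S 4, but not 1 S 4.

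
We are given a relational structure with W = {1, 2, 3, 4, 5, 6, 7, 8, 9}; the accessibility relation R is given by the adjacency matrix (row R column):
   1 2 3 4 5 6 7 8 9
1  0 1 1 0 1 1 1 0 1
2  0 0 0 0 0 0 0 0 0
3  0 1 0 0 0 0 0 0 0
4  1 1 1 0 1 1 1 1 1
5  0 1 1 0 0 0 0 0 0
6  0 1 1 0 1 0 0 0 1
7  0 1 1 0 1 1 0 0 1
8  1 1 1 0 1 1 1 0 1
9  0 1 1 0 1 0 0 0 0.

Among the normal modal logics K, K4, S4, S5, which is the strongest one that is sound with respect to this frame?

Transitive (axiom 4): yes — every two-step R-path is closed by a direct edge.
Reflexive (axiom T): no — 1 is not related to itself.
Euclidean (axiom 5): no — 1 R 2 and 1 R 3, but not 2 R 3.
So F validates K, K4; S4 would additionally require R to be reflexive. The strongest is K4.

K4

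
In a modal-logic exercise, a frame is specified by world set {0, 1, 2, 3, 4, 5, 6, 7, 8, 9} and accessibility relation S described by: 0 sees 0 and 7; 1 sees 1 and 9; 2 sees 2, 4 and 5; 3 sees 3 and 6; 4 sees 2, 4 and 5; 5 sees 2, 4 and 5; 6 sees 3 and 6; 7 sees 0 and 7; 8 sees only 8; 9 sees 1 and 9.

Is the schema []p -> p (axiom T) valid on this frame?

Yes

Axiom T corresponds to the accessibility relation being reflexive.
Reflexive: yes — every world is S-related to itself.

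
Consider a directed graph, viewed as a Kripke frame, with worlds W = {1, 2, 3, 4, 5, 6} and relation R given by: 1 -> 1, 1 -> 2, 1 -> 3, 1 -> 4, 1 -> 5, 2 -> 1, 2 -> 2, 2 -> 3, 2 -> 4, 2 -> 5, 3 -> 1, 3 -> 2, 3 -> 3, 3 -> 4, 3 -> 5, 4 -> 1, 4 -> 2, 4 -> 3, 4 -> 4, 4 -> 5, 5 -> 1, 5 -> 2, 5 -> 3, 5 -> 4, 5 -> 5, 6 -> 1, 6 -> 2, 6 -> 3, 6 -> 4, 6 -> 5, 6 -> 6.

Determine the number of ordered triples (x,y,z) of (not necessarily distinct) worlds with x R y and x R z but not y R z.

5

Enumerating: (6,1,6), (6,2,6), (6,3,6), (6,4,6), (6,5,6).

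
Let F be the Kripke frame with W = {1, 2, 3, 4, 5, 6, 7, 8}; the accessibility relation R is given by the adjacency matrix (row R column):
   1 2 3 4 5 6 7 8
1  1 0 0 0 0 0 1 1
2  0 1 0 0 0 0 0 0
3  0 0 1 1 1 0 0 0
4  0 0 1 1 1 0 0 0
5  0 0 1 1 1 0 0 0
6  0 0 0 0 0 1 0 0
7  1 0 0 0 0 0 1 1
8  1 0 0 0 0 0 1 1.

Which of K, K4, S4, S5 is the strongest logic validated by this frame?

Transitive (axiom 4): yes — every two-step R-path is closed by a direct edge.
Reflexive (axiom T): yes — every world is R-related to itself.
Euclidean (axiom 5): yes — any two successors of a common world are R-related.
So F validates K, K4, S4, S5. The strongest is S5.

S5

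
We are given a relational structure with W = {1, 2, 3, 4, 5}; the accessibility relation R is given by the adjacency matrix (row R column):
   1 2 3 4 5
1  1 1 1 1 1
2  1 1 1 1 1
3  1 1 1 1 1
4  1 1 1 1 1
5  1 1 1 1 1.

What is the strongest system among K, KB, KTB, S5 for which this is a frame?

Symmetric (axiom B): yes — every pair in R has its reverse in R.
Reflexive (axiom T): yes — every world is R-related to itself.
Euclidean (axiom 5): yes — any two successors of a common world are R-related.
So F validates K, KB, KTB, S5. The strongest is S5.

S5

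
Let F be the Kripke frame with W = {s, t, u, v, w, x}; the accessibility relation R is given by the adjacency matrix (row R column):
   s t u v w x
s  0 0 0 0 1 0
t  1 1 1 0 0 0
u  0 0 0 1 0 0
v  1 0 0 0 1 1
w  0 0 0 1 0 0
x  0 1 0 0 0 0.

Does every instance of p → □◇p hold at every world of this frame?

By correspondence theory, B is valid on a frame iff R is symmetric.
Symmetric: no — s R w but not w R s.

No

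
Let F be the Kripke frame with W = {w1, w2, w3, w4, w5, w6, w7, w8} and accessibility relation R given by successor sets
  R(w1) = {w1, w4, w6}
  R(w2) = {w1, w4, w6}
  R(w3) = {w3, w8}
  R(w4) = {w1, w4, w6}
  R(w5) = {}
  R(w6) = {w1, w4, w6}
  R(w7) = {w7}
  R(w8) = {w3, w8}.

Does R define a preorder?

Reflexive: no — w2 is not related to itself.
Transitive: yes — every two-step R-path is closed by a direct edge.
So R is not a preorder.

No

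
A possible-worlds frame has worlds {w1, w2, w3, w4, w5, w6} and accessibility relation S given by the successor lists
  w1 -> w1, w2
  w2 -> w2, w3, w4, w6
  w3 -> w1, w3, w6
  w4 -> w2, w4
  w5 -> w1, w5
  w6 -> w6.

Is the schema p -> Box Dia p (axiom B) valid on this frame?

The schema B characterises exactly the symmetric frames.
Symmetric: no — w1 S w2 but not w2 S w1.

No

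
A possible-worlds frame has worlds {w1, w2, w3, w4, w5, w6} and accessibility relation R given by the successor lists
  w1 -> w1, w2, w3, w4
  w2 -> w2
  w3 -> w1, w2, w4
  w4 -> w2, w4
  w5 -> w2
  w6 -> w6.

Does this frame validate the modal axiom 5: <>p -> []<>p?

The schema 5 characterises exactly the Euclidean frames.
Euclidean: no — w1 R w2 and w1 R w3, but not w2 R w3.

No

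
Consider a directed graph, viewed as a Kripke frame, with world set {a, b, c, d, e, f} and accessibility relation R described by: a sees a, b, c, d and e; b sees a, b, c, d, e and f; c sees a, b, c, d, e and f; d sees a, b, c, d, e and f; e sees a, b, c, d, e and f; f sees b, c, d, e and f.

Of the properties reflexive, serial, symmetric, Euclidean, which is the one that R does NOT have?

Reflexive: yes — every world is R-related to itself.
Serial: yes — every world has a successor (e.g. a R a).
Symmetric: yes — every pair in R has its reverse in R.
Euclidean: no — b R a and b R f, but not a R f.
Only Euclidean fails.

Euclidean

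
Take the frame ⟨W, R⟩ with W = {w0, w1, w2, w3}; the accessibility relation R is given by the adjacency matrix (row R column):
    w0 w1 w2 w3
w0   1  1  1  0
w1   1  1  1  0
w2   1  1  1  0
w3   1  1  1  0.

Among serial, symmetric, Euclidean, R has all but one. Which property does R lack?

symmetric

Serial: yes — every world has a successor (e.g. w0 R w0).
Symmetric: no — w3 R w0 but not w0 R w3.
Euclidean: yes — any two successors of a common world are R-related.
Only symmetric fails.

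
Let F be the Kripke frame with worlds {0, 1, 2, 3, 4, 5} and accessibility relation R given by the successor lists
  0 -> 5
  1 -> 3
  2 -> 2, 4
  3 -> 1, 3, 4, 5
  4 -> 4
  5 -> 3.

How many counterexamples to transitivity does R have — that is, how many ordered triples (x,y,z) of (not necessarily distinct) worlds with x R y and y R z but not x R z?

7

Enumerating: (0,5,3), (1,3,1), (1,3,4), (1,3,5), (5,3,1), (5,3,4), (5,3,5).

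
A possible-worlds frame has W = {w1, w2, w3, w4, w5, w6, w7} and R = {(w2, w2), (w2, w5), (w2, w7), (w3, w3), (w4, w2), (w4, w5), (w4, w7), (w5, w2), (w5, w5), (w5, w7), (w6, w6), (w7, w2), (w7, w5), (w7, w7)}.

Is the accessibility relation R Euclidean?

Yes

Euclidean: yes — any two successors of a common world are R-related.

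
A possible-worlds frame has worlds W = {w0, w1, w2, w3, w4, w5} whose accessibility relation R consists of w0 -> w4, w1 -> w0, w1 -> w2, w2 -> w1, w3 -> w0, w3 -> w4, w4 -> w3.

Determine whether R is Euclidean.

Euclidean: no — w1 R w0 and w1 R w2, but not w0 R w2.

No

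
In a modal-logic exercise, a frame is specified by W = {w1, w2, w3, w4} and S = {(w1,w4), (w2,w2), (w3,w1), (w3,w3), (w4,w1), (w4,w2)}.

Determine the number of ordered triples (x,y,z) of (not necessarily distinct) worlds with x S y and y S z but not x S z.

Enumerating: (w1,w4,w1), (w1,w4,w2), (w3,w1,w4), (w4,w1,w4).

4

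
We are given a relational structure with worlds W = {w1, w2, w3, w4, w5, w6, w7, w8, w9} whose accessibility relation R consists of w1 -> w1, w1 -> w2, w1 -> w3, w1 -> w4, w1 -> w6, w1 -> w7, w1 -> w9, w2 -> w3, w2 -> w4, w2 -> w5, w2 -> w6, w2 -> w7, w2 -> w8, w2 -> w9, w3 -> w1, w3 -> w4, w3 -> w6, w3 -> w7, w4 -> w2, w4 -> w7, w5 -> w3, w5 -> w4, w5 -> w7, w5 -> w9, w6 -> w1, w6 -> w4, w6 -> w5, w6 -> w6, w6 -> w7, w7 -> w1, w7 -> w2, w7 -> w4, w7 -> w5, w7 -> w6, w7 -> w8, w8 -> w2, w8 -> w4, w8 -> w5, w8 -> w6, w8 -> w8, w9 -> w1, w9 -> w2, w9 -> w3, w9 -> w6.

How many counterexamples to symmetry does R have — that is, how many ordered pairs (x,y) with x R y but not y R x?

Enumerating: (w1,w2), (w1,w4), (w2,w3), (w2,w5), (w2,w6), (w3,w4), (w3,w6), (w3,w7), (w5,w3), (w5,w4), (w5,w9), (w6,w4), … and 7 more.
Total: 19.

19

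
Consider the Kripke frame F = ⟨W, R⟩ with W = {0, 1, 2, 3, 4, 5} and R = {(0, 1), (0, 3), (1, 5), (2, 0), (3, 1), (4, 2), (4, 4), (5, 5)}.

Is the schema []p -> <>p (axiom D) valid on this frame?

The schema D characterises exactly the serial frames.
Serial: yes — every world has a successor (e.g. 0 R 1).

Yes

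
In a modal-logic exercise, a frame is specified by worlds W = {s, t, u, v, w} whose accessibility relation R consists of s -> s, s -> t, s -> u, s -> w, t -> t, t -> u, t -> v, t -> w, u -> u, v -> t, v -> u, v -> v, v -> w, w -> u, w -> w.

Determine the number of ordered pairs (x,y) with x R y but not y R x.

8

Enumerating: (s,t), (s,u), (s,w), (t,u), (t,w), (v,u), (v,w), (w,u).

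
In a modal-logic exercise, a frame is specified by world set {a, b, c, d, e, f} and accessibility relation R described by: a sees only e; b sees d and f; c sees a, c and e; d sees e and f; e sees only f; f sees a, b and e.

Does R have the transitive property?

Transitive: no — a R e and e R f, but not a R f.

No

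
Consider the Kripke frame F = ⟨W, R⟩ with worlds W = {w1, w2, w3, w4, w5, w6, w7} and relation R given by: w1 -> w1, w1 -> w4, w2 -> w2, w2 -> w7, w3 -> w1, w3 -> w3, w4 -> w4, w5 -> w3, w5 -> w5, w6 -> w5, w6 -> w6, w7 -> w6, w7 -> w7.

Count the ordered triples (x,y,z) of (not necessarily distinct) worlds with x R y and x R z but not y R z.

6

Enumerating: (w1,w4,w1), (w2,w7,w2), (w3,w1,w3), (w5,w3,w5), (w6,w5,w6), (w7,w6,w7).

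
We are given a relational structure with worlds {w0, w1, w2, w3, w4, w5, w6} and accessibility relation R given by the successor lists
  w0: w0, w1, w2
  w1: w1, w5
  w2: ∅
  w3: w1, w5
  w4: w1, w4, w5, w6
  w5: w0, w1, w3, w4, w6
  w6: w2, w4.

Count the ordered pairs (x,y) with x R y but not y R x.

7

Enumerating: (w0,w1), (w0,w2), (w3,w1), (w4,w1), (w5,w0), (w5,w6), (w6,w2).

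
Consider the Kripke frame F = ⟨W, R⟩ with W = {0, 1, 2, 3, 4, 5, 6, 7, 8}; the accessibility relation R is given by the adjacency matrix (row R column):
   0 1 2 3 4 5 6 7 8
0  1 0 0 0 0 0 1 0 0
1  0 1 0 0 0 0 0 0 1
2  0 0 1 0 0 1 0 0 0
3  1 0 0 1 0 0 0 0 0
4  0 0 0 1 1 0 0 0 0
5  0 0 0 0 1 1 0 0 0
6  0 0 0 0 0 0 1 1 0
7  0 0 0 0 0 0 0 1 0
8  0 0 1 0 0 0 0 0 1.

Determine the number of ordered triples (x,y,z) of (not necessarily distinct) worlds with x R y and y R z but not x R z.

7

Enumerating: (0,6,7), (1,8,2), (2,5,4), (3,0,6), (4,3,0), (5,4,3), (8,2,5).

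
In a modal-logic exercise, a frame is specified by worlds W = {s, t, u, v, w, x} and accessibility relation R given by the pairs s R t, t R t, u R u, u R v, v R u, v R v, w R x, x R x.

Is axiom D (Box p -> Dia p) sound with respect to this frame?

Yes

By correspondence theory, D is valid on a frame iff R is serial.
Serial: yes — every world has a successor (e.g. s R t).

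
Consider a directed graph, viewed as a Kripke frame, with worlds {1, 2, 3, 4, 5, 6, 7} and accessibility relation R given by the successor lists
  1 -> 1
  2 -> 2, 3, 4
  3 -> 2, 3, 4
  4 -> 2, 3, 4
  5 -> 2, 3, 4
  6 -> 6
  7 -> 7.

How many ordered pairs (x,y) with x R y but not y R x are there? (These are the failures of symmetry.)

3

Enumerating: (5,2), (5,3), (5,4).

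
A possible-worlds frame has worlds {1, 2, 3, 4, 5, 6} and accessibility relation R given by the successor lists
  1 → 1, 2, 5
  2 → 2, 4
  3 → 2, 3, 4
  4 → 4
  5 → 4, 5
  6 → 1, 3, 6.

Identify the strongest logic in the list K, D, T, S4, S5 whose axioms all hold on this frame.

Serial (axiom D): yes — every world has a successor (e.g. 1 R 1).
Reflexive (axiom T): yes — every world is R-related to itself.
Transitive (axiom 4): no — 1 R 2 and 2 R 4, but not 1 R 4.
Euclidean (axiom 5): no — 1 R 2 and 1 R 5, but not 2 R 5.
So F validates K, D, T; S4 would additionally require R to be transitive. The strongest is T.

T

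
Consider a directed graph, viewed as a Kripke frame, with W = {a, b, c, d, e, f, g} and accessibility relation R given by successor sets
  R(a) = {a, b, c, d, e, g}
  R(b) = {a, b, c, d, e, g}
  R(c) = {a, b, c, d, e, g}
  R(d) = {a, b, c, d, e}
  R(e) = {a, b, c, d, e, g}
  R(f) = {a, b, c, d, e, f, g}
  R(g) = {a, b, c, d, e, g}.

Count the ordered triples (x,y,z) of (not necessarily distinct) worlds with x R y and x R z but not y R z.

12

Enumerating: (a,d,g), (b,d,g), (c,d,g), (e,d,g), (f,a,f), (f,b,f), (f,c,f), (f,d,f), (f,d,g), (f,e,f), (f,g,f), (g,d,g).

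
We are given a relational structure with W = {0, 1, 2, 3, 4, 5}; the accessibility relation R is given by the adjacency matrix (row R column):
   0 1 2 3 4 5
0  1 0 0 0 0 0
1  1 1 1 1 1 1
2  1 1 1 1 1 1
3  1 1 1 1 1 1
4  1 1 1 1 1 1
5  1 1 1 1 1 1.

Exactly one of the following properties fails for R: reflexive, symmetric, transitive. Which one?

Reflexive: yes — every world is R-related to itself.
Symmetric: no — 1 R 0 but not 0 R 1.
Transitive: yes — every two-step R-path is closed by a direct edge.
Only symmetric fails.

symmetric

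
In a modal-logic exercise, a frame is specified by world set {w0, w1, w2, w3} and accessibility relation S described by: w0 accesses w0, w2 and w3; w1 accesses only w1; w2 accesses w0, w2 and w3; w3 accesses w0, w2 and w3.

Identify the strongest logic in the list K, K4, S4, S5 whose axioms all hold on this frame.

S5

Transitive (axiom 4): yes — every two-step S-path is closed by a direct edge.
Reflexive (axiom T): yes — every world is S-related to itself.
Euclidean (axiom 5): yes — any two successors of a common world are S-related.
So F validates K, K4, S4, S5. The strongest is S5.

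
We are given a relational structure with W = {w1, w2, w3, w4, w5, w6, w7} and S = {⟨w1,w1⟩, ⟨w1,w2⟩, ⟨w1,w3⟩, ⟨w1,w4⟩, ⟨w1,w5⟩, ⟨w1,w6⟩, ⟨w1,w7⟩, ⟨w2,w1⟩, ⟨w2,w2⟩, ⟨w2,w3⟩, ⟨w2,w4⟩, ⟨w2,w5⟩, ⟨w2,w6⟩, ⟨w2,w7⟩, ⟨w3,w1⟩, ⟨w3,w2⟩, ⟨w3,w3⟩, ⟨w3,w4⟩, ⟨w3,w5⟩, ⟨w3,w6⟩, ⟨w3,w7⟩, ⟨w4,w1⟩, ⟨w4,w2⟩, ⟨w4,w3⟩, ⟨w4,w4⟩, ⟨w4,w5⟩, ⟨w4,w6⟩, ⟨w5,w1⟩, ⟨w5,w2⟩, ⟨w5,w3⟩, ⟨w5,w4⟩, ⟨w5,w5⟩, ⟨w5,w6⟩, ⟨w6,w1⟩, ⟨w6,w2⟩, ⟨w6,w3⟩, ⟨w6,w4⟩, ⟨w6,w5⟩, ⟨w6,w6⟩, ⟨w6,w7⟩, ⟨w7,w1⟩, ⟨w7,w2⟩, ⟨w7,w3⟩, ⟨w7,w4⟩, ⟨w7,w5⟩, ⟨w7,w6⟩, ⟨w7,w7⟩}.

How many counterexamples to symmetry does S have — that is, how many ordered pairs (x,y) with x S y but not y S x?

2

Enumerating: (w7,w4), (w7,w5).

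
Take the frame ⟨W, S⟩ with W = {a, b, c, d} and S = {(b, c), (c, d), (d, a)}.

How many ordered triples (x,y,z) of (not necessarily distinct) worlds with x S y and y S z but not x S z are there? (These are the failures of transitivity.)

Enumerating: (b,c,d), (c,d,a).

2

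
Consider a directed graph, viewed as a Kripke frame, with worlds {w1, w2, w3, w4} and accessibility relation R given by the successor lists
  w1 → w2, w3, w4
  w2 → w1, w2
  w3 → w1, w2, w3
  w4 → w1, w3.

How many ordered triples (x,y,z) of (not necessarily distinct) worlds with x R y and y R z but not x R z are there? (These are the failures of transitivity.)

Enumerating: (w1,w2,w1), (w1,w3,w1), (w1,w4,w1), (w2,w1,w3), (w2,w1,w4), (w3,w1,w4), (w4,w1,w2), (w4,w1,w4), (w4,w3,w2).

9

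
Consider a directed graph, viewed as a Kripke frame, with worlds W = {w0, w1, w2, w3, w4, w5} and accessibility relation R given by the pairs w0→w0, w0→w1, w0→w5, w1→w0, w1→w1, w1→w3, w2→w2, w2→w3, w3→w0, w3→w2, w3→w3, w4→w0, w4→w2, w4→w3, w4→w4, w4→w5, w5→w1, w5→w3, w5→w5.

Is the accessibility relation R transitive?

Transitive: no — w0 R w1 and w1 R w3, but not w0 R w3.

No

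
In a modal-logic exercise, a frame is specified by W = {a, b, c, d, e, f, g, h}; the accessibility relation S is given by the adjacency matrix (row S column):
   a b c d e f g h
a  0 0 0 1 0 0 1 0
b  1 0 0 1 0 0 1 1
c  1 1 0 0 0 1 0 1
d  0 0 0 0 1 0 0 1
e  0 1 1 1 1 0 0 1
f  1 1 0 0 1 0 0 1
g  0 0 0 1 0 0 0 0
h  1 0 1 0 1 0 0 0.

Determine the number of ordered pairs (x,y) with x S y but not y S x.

18

Enumerating: (a,d), (a,g), (b,a), (b,d), (b,g), (b,h), (c,a), (c,b), (c,f), (d,h), (e,b), (e,c), (f,a), (f,b), (f,e), (f,h), (g,d), (h,a).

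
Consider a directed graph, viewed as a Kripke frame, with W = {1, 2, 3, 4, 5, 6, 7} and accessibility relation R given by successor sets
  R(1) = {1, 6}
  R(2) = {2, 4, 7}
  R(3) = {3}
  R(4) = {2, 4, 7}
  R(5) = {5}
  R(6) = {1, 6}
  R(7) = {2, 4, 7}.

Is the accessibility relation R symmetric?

Yes

Symmetric: yes — every pair in R has its reverse in R.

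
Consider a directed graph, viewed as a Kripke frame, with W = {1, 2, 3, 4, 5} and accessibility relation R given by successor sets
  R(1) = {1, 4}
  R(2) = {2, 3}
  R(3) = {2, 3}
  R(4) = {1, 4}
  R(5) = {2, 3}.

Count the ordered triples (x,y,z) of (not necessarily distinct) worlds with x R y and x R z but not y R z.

R is Euclidean; there are no such tuples.

0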